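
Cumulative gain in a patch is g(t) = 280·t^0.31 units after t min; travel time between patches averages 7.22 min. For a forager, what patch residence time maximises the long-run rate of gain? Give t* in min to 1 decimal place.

3.2 min

By the marginal value theorem, leave when the instantaneous gain rate g'(t) equals the habitat-wide average g(t)/(T + t).
g'(t) = 0.31·280·t^-0.69. Setting 0.31·280·t^-0.69 = 280·t^0.31/(7.22+t) gives 0.31(7.22+t) = t, so 0.69·t = 0.31×7.22.
t* = 0.31×7.22/0.69 = 3.244 min.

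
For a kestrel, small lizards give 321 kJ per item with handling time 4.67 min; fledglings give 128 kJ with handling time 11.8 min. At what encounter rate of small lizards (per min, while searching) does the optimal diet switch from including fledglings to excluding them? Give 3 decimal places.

Drop fledglings once their profitability E₂/h₂ falls below the rate achievable on small lizards alone: E₂/h₂ = λE₁/(1 + λh₁).
Solve for λ: λE₁h₂ = E₂(1 + λh₁) → λ(E₁h₂ − E₂h₁) = E₂ → λ = E₂/(E₁h₂ − E₂h₁).
λ = 128/(321×11.8 − 128×4.67) = 128/3190 = 0.04012 per min.

0.040 per min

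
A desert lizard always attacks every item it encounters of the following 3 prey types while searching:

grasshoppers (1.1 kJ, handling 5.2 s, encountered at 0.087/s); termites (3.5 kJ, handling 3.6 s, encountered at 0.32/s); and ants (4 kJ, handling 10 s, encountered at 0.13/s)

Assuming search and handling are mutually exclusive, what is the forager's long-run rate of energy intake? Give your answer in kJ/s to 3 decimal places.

R = Σλ_iE_i / (1 + Σλ_ih_i)
Numerator: 0.087×1.1 + 0.32×3.5 + 0.13×4 = 1.736
Denominator: 1 + 0.087×5.2 + 0.32×3.6 + 0.13×10 = 3.904
R = 1.736/3.904 = 0.4445 kJ/s

0.445 kJ/s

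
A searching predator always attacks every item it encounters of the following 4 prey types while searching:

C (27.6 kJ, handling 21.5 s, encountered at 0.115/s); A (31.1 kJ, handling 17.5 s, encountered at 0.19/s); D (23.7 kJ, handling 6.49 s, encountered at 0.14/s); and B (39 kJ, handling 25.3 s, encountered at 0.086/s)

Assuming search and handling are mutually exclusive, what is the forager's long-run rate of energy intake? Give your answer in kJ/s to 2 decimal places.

Energy encountered per unit search time: 0.115×27.6 + 0.19×31.1 + 0.14×23.7 + 0.086×39 = 15.76 kJ/s.
Handling time per unit search time: 0.115×21.5 + 0.19×17.5 + 0.14×6.49 + 0.086×25.3 = 8.882.
Rate = 15.76/(1 + 8.882) = 1.594 kJ/s.

1.59 kJ/s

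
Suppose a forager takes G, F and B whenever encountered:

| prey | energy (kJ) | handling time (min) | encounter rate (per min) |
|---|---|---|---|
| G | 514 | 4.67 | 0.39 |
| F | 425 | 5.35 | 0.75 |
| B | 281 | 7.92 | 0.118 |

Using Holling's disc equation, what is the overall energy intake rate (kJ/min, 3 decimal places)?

R = (0.39×514 + 0.75×425 + 0.118×281) / (1 + 0.39×4.67 + 0.75×5.35 + 0.118×7.92) = 552.4/7.768 = 71.1 kJ/min.

71.105 kJ/min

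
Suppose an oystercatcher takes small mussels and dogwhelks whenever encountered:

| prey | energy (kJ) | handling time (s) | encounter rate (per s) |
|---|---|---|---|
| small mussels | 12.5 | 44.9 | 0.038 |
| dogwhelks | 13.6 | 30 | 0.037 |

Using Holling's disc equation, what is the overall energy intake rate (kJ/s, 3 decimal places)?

R = Σλ_iE_i / (1 + Σλ_ih_i)
Numerator: 0.038×12.5 + 0.037×13.6 = 0.9782
Denominator: 1 + 0.038×44.9 + 0.037×30 = 3.816
R = 0.9782/3.816 = 0.2563 kJ/s

0.256 kJ/s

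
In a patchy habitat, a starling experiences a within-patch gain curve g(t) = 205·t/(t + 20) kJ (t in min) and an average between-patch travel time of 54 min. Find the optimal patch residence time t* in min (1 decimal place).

By the marginal value theorem, leave when the instantaneous gain rate g'(t) equals the habitat-wide average g(t)/(T + t).
g'(t) = 205·20/(t + 20)². Setting 205·20/(t+20)² = 205t/[(t+20)(54+t)] gives 20(54+t) = t(t+20), so t² = 20×54 = 1080.
t* = √1080 = 32.86 min.

32.9 min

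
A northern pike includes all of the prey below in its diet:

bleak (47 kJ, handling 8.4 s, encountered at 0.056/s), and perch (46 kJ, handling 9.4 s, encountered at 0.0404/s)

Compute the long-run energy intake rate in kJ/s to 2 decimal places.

R = (0.056×47 + 0.0404×46) / (1 + 0.056×8.4 + 0.0404×9.4) = 4.49/1.85 = 2.427 kJ/s.

2.43 kJ/s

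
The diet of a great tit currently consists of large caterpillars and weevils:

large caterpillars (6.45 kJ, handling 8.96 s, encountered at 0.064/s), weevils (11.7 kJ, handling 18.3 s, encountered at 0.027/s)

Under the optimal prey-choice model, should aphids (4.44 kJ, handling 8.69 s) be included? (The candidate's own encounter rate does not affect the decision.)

Yes

Intake rate on the current diet: R = (0.064×6.45 + 0.027×11.7) / (1 + 0.064×8.96 + 0.027×18.3) = 0.7287/2.068 = 0.3524 kJ/s.
aphids: E/h = 4.44/8.69 = 0.5109 kJ/s.
Since 0.5109 > R, including aphids increases the long-run rate.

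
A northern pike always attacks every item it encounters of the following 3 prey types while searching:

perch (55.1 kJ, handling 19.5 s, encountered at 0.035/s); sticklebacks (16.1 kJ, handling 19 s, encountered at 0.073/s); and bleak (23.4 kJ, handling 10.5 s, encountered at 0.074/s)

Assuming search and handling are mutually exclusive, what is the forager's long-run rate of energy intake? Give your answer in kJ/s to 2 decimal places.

1.26 kJ/s

R = Σλ_iE_i / (1 + Σλ_ih_i)
Numerator: 0.035×55.1 + 0.073×16.1 + 0.074×23.4 = 4.835
Denominator: 1 + 0.035×19.5 + 0.073×19 + 0.074×10.5 = 3.846
R = 4.835/3.846 = 1.257 kJ/s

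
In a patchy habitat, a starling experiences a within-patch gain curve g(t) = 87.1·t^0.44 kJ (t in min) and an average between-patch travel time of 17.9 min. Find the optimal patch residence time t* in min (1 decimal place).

Optimal t* satisfies g'(t*) = g(t*)/(T + t*).
g'(t) = 0.44·87.1·t^-0.56. Setting 0.44·87.1·t^-0.56 = 87.1·t^0.44/(17.9+t) gives 0.44(17.9+t) = t, so 0.56·t = 0.44×17.9.
t* = 0.44×17.9/0.56 = 14.06 min.

14.1 min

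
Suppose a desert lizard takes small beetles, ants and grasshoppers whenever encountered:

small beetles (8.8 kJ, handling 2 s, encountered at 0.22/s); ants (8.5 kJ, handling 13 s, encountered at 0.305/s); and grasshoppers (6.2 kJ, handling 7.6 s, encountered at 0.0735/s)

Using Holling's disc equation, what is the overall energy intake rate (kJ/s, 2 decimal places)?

Energy encountered per unit search time: 0.22×8.8 + 0.305×8.5 + 0.0735×6.2 = 4.984 kJ/s.
Handling time per unit search time: 0.22×2 + 0.305×13 + 0.0735×7.6 = 4.964.
Rate = 4.984/(1 + 4.964) = 0.8358 kJ/s.

0.84 kJ/s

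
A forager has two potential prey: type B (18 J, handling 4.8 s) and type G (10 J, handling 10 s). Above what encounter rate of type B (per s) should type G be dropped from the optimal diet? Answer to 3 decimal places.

0.076 per s

The zero-one rule: include type G iff E₂/h₂ > λE₁/(1+λh₁). Equality gives the switch point.
λE₁h₂ = E₂ + λE₂h₁ ⇒ λ = E₂/(E₁h₂ − E₂h₁) = 10/(180 − 48) = 0.07576 per s.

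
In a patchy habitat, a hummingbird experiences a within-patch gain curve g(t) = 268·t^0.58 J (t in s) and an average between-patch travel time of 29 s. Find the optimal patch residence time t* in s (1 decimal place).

Optimal t* satisfies g'(t*) = g(t*)/(T + t*).
g'(t) = 0.58·268·t^-0.42. Setting 0.58·268·t^-0.42 = 268·t^0.58/(29+t) gives 0.58(29+t) = t, so 0.42·t = 0.58×29.
t* = 0.58×29/0.42 = 40.05 s.

40.0 s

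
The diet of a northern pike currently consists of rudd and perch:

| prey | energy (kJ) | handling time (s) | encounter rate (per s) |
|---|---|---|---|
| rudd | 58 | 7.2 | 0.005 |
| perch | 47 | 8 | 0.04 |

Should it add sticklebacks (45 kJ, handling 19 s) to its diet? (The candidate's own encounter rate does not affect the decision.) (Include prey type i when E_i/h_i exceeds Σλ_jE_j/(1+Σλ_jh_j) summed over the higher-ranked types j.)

Yes

On rudd and perch alone, R = ΣλE/(1+Σλh) = 2.17/1.356 = 1.6 kJ/s.
sticklebacks: E/h = 45/19 = 2.368 kJ/s.
2.368 > 1.6, so adding sticklebacks raises the average — include it.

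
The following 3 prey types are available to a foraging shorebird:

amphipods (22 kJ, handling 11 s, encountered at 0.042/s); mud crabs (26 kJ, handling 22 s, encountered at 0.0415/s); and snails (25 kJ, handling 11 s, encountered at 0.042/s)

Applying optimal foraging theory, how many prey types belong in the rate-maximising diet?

3

Rank by E/h (kJ/s): snails 2.27, amphipods 2, mud crabs 1.18. Include each in turn until the next type's E/h falls below the running intake rate.
Rate on top 1: 0.7182. amphipods: 2 > 0.7182 → include.
Rate on top 2: 1.026. mud crabs: 1.18 > 1.026 → include.
Optimal diet: snails, amphipods, mud crabs — 3 of 3 types.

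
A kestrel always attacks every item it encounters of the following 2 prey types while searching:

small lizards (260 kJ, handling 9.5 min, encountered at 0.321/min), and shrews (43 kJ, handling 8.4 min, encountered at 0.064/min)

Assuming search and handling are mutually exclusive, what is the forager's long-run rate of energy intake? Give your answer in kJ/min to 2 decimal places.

18.79 kJ/min

R = (0.321×260 + 0.064×43) / (1 + 0.321×9.5 + 0.064×8.4) = 86.21/4.587 = 18.79 kJ/min.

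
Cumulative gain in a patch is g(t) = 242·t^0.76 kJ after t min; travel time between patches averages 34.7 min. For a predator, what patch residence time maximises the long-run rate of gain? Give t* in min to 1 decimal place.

Optimal t* satisfies g'(t*) = g(t*)/(T + t*).
g'(t) = 0.76·242·t^-0.24. Setting 0.76·242·t^-0.24 = 242·t^0.76/(34.7+t) gives 0.76(34.7+t) = t, so 0.24·t = 0.76×34.7.
t* = 0.76×34.7/0.24 = 109.9 min.

109.9 min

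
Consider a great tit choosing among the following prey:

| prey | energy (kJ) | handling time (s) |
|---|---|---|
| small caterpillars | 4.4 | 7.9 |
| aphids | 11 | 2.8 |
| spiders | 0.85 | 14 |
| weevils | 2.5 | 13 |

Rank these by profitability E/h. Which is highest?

In descending order of E/h:
aphids: 11/2.8 = 3.93 kJ/s
small caterpillars: 4.4/7.9 = 0.557 kJ/s
weevils: 2.5/13 = 0.192 kJ/s
spiders: 0.85/14 = 0.0607 kJ/s

aphids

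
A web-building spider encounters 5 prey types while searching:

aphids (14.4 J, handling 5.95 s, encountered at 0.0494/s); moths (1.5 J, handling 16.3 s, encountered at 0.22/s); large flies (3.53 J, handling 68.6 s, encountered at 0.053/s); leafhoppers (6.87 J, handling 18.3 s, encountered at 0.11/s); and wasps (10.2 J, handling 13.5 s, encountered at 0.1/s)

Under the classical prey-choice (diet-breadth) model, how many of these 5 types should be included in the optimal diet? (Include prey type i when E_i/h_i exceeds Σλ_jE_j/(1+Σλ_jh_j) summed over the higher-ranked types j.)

2

Profitabilities (E/h, J/s): aphids 2.42, wasps 0.756, leafhoppers 0.375, moths 0.092, large flies 0.0515. Add prey in this order while the next type's profitability exceeds the intake rate on those already taken.
Rate on top 1: 0.5498. wasps: 0.756 > 0.5498 → include.
Rate on top 2: 0.6548. leafhoppers: 0.375 < 0.6548 → exclude; stop.
Optimal diet: aphids, wasps — 2 of 5 types.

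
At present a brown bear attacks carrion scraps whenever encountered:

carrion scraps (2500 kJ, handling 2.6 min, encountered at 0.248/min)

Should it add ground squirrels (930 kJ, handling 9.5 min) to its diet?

Current rate: (0.248×2500)/(1 + 0.248×2.6) = 376.9 kJ/min.
Profitability of ground squirrels: 930/9.5 = 97.89 kJ/min.
Since 97.89 < R, time spent handling ground squirrels is better spent searching.

No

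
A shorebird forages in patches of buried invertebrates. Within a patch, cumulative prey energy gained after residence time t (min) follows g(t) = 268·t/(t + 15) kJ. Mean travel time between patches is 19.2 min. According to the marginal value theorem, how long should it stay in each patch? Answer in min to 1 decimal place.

17.0 min

Maximise g(t)/(T+t): set derivative to zero → g'(t)(T+t) = g(t).
g'(t) = 268·15/(t + 15)². Setting 268·15/(t+15)² = 268t/[(t+15)(19.2+t)] gives 15(19.2+t) = t(t+15), so t² = 15×19.2 = 288.
t* = √288 = 16.97 min.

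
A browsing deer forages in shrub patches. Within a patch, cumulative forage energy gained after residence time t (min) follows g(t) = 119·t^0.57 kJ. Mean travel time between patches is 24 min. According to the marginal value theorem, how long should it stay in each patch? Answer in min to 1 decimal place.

31.8 min

Maximise g(t)/(T+t): set derivative to zero → g'(t)(T+t) = g(t).
g'(t) = 0.57·119·t^-0.43. Setting 0.57·119·t^-0.43 = 119·t^0.57/(24+t) gives 0.57(24+t) = t, so 0.43·t = 0.57×24.
t* = 0.57×24/0.43 = 31.81 min.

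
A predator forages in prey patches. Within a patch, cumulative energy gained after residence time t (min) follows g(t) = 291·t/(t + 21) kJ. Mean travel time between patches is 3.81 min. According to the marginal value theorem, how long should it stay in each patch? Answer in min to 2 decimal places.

Optimal t* satisfies g'(t*) = g(t*)/(T + t*).
g'(t) = 291·21/(t + 21)². Setting 291·21/(t+21)² = 291t/[(t+21)(3.81+t)] gives 21(3.81+t) = t(t+21), so t² = 21×3.81 = 80.01.
t* = √80.01 = 8.945 min.

8.94 min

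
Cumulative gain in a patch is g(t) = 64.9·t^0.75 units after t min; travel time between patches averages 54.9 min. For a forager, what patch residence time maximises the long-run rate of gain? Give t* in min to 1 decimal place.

164.7 min

By the marginal value theorem, leave when the instantaneous gain rate g'(t) equals the habitat-wide average g(t)/(T + t).
g'(t) = 0.75·64.9·t^-0.25. Setting 0.75·64.9·t^-0.25 = 64.9·t^0.75/(54.9+t) gives 0.75(54.9+t) = t, so 0.25·t = 0.75×54.9.
t* = 0.75×54.9/0.25 = 164.7 min.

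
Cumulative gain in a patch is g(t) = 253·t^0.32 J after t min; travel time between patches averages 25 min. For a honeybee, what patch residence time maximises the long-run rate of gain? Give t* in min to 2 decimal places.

11.76 min

By the marginal value theorem, leave when the instantaneous gain rate g'(t) equals the habitat-wide average g(t)/(T + t).
g'(t) = 0.32·253·t^-0.68. Setting 0.32·253·t^-0.68 = 253·t^0.32/(25+t) gives 0.32(25+t) = t, so 0.68·t = 0.32×25.
t* = 0.32×25/0.68 = 11.76 min.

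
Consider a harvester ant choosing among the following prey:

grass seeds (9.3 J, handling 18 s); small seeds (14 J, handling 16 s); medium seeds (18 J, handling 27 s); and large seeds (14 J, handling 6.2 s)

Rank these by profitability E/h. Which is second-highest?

small seeds

In descending order of E/h:
large seeds: 14/6.2 = 2.26 J/s
small seeds: 14/16 = 0.875 J/s
medium seeds: 18/27 = 0.667 J/s
grass seeds: 9.3/18 = 0.517 J/s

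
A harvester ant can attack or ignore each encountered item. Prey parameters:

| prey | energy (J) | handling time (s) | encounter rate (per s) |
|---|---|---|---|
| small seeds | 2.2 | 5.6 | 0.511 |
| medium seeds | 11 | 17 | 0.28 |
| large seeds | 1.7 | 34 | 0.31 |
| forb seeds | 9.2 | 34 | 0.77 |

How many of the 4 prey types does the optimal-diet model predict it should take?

1

Profitabilities (E/h, J/s): medium seeds 0.647, small seeds 0.393, forb seeds 0.271, large seeds 0.05. Add prey in this order while the next type's profitability exceeds the intake rate on those already taken.
Rate on top 1: 0.5347. small seeds: 0.393 < 0.5347 → exclude; stop.
Optimal diet: medium seeds — 1 of 4 types.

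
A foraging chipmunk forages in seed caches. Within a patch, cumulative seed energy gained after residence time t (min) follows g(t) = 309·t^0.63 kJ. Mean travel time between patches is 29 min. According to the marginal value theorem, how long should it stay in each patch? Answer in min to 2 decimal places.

49.38 min

Maximise g(t)/(T+t): set derivative to zero → g'(t)(T+t) = g(t).
g'(t) = 0.63·309·t^-0.37. Setting 0.63·309·t^-0.37 = 309·t^0.63/(29+t) gives 0.63(29+t) = t, so 0.37·t = 0.63×29.
t* = 0.63×29/0.37 = 49.38 min.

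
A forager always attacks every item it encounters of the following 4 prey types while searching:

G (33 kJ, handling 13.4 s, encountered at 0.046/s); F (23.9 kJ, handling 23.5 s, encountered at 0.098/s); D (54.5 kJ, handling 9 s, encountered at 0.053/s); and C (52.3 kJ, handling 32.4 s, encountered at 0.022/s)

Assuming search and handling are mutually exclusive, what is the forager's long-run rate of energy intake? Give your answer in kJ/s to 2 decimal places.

R = Σλ_iE_i / (1 + Σλ_ih_i)
Numerator: 0.046×33 + 0.098×23.9 + 0.053×54.5 + 0.022×52.3 = 7.899
Denominator: 1 + 0.046×13.4 + 0.098×23.5 + 0.053×9 + 0.022×32.4 = 5.109
R = 7.899/5.109 = 1.546 kJ/s

1.55 kJ/s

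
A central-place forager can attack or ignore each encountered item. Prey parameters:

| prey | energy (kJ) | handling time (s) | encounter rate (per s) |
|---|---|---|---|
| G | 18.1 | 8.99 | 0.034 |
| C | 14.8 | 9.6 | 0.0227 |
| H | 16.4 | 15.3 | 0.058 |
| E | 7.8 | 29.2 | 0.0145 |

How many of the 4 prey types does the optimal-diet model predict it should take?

Rank by E/h (kJ/s): G 2.01, C 1.54, H 1.07, E 0.267. Include each in turn until the next type's E/h falls below the running intake rate.
Rate on top 1: 0.4713. C: 1.54 > 0.4713 → include.
Rate on top 2: 0.6244. H: 1.07 > 0.6244 → include.
Rate on top 3: 0.7891. E: 0.267 < 0.7891 → exclude; stop.
Optimal diet: G, C, H — 3 of 4 types.

3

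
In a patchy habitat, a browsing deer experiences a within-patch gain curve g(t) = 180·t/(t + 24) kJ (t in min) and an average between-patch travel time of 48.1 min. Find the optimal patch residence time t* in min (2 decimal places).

Maximise g(t)/(T+t): set derivative to zero → g'(t)(T+t) = g(t).
g'(t) = 180·24/(t + 24)². Setting 180·24/(t+24)² = 180t/[(t+24)(48.1+t)] gives 24(48.1+t) = t(t+24), so t² = 24×48.1 = 1154.
t* = √1154 = 33.98 min.

33.98 min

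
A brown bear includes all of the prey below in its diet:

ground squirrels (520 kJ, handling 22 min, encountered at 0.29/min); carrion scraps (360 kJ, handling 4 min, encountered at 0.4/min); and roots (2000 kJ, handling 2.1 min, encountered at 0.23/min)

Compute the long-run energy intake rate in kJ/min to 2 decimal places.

79.76 kJ/min

R = (0.29×520 + 0.4×360 + 0.23×2000) / (1 + 0.29×22 + 0.4×4 + 0.23×2.1) = 754.8/9.463 = 79.76 kJ/min.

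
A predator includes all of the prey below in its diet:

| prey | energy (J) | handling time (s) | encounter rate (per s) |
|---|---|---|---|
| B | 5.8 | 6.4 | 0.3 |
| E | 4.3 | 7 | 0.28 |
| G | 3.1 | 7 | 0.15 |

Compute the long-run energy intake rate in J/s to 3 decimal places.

R = (0.3×5.8 + 0.28×4.3 + 0.15×3.1) / (1 + 0.3×6.4 + 0.28×7 + 0.15×7) = 3.409/5.93 = 0.5749 J/s.

0.575 J/s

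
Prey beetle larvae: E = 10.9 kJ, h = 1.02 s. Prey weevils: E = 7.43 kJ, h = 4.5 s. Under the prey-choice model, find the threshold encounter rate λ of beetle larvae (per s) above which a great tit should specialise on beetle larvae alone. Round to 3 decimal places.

At the threshold, the rate on beetle larvae alone equals the profitability of weevils: λ·10.9/(1 + λ·1.02) = 7.43/4.5 = 1.651.
Rearranging, λ(10.9 − 1.651×1.02) = 1.651, so λ = 1.651/9.216 = 0.1792 per s.

0.179 per s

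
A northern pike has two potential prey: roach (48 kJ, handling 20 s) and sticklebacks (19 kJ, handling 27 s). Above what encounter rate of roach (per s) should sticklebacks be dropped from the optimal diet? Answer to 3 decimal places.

Drop sticklebacks once their profitability E₂/h₂ falls below the rate achievable on roach alone: E₂/h₂ = λE₁/(1 + λh₁).
Solve for λ: λE₁h₂ = E₂(1 + λh₁) → λ(E₁h₂ − E₂h₁) = E₂ → λ = E₂/(E₁h₂ − E₂h₁).
λ = 19/(48×27 − 19×20) = 19/916 = 0.02074 per s.

0.021 per s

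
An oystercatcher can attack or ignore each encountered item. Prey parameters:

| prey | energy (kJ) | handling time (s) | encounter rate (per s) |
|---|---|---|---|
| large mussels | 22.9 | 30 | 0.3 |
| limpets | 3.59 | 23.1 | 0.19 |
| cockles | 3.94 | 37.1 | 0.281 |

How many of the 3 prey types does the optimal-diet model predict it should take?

Rank by E/h (kJ/s): large mussels 0.763, limpets 0.155, cockles 0.106. Include each in turn until the next type's E/h falls below the running intake rate.
Rate on top 1: 0.687. limpets: 0.155 < 0.687 → exclude; stop.
Optimal diet: large mussels — 1 of 3 types.

1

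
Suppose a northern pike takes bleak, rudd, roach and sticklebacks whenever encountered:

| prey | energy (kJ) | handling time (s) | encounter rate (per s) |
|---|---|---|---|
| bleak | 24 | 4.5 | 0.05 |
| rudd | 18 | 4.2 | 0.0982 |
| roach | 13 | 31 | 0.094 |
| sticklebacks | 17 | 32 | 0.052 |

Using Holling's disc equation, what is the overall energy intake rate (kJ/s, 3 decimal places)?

0.816 kJ/s

R = (0.05×24 + 0.0982×18 + 0.094×13 + 0.052×17) / (1 + 0.05×4.5 + 0.0982×4.2 + 0.094×31 + 0.052×32) = 5.074/6.215 = 0.8163 kJ/s.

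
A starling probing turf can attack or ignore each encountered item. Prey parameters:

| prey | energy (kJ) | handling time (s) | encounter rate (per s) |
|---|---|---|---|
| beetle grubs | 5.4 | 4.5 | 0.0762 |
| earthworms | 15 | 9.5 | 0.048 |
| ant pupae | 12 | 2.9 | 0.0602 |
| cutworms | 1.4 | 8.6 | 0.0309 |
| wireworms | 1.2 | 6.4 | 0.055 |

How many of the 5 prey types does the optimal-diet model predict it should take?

E/h in descending order: ant pupae 4.14, earthworms 1.58, beetle grubs 1.2, wireworms 0.187, cutworms 0.163 kJ/s. The optimal diet is the largest prefix of this list for which every included type satisfies E_i/h_i > R on the types above it.
Rate on top 1: 0.615. earthworms: 1.58 > 0.615 → include.
Rate on top 2: 0.8846. beetle grubs: 1.2 > 0.8846 → include.
Rate on top 3: 0.9394. wireworms: 0.187 < 0.9394 → exclude; stop.
Optimal diet: ant pupae, earthworms, beetle grubs — 3 of 5 types.

3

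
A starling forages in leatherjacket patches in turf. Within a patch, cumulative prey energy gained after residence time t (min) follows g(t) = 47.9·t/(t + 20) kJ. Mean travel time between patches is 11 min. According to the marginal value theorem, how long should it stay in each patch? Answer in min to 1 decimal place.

14.8 min

By the marginal value theorem, leave when the instantaneous gain rate g'(t) equals the habitat-wide average g(t)/(T + t).
g'(t) = 47.9·20/(t + 20)². Setting 47.9·20/(t+20)² = 47.9t/[(t+20)(11+t)] gives 20(11+t) = t(t+20), so t² = 20×11 = 220.
t* = √220 = 14.83 min.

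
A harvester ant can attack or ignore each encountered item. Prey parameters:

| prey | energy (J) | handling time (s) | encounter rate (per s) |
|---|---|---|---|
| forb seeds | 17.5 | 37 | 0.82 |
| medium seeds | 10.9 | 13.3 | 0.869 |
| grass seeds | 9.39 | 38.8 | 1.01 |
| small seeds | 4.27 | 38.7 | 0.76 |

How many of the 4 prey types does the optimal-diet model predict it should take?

1

Profitabilities (E/h, J/s): medium seeds 0.82, forb seeds 0.473, grass seeds 0.242, small seeds 0.11. Add prey in this order while the next type's profitability exceeds the intake rate on those already taken.
Rate on top 1: 0.7543. forb seeds: 0.473 < 0.7543 → exclude; stop.
Optimal diet: medium seeds — 1 of 4 types.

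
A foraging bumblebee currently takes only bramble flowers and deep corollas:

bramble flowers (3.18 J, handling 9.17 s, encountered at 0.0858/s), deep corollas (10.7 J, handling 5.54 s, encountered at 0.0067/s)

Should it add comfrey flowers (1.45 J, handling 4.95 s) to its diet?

Intake rate on the current diet: R = (0.0858×3.18 + 0.0067×10.7) / (1 + 0.0858×9.17 + 0.0067×5.54) = 0.3445/1.824 = 0.1889 J/s.
comfrey flowers: E/h = 1.45/4.95 = 0.2929 J/s.
Since 0.2929 > R, including comfrey flowers increases the long-run rate.

Yes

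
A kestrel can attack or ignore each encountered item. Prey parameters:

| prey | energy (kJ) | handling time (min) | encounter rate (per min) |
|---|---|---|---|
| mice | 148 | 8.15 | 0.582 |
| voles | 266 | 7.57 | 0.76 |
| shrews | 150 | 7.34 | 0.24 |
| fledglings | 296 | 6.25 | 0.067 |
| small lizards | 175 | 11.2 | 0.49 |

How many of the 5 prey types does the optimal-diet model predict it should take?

2

Profitabilities (E/h, kJ/min): fledglings 47.4, voles 35.1, shrews 20.4, mice 18.2, small lizards 15.6. Add prey in this order while the next type's profitability exceeds the intake rate on those already taken.
Rate on top 1: 13.98. voles: 35.1 > 13.98 → include.
Rate on top 2: 30.95. shrews: 20.4 < 30.95 → exclude; stop.
Optimal diet: fledglings, voles — 2 of 5 types.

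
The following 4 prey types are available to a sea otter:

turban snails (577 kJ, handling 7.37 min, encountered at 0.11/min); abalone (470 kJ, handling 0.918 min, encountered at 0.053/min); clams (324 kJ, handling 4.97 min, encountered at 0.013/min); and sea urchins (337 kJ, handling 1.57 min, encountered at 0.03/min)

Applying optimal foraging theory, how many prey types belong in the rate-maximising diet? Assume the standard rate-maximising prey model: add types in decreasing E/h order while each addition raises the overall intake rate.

4

Rank by E/h (kJ/min): abalone 512, sea urchins 215, turban snails 78.3, clams 65.2. Include each in turn until the next type's E/h falls below the running intake rate.
Rate on top 1: 23.75. sea urchins: 215 > 23.75 → include.
Rate on top 2: 31.96. turban snails: 78.3 > 31.96 → include.
Rate on top 3: 51.66. clams: 65.2 > 51.66 → include.
Optimal diet: abalone, sea urchins, turban snails, clams — 4 of 4 types.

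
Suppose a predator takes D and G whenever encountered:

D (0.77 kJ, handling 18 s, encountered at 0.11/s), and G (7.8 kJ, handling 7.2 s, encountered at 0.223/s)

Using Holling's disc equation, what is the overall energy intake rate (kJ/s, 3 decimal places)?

Energy encountered per unit search time: 0.11×0.77 + 0.223×7.8 = 1.824 kJ/s.
Handling time per unit search time: 0.11×18 + 0.223×7.2 = 3.586.
Rate = 1.824/(1 + 3.586) = 0.3978 kJ/s.

0.398 kJ/s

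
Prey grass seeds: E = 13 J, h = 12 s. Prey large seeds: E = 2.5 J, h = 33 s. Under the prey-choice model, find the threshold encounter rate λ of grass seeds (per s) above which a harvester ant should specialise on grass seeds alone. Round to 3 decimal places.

The zero-one rule: include large seeds iff E₂/h₂ > λE₁/(1+λh₁). Equality gives the switch point.
λE₁h₂ = E₂ + λE₂h₁ ⇒ λ = E₂/(E₁h₂ − E₂h₁) = 2.5/(429 − 30) = 0.006266 per s.

0.006 per s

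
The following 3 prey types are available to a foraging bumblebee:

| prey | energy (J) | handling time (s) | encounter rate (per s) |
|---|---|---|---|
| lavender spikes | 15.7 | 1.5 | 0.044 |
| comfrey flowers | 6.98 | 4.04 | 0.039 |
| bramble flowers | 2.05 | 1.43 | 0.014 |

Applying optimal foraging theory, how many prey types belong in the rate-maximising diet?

E/h in descending order: lavender spikes 10.5, comfrey flowers 1.73, bramble flowers 1.43 J/s. The optimal diet is the largest prefix of this list for which every included type satisfies E_i/h_i > R on the types above it.
Rate on top 1: 0.648. comfrey flowers: 1.73 > 0.648 → include.
Rate on top 2: 0.7871. bramble flowers: 1.43 > 0.7871 → include.
Optimal diet: lavender spikes, comfrey flowers, bramble flowers — 3 of 3 types.

3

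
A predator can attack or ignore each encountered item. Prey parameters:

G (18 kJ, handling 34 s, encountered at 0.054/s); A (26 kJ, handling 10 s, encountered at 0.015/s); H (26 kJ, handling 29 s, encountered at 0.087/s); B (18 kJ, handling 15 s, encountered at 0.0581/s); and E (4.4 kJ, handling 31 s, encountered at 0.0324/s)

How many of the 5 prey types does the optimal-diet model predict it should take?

Profitabilities (E/h, kJ/s): A 2.6, B 1.2, H 0.897, G 0.529, E 0.142. Add prey in this order while the next type's profitability exceeds the intake rate on those already taken.
Rate on top 1: 0.3391. B: 1.2 > 0.3391 → include.
Rate on top 2: 0.7103. H: 0.897 > 0.7103 → include.
Rate on top 3: 0.8137. G: 0.529 < 0.8137 → exclude; stop.
Optimal diet: A, B, H — 3 of 5 types.

3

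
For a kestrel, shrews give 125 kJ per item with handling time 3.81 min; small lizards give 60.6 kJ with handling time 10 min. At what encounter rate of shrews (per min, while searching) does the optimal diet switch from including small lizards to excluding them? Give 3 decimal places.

0.059 per min

At the threshold, the rate on shrews alone equals the profitability of small lizards: λ·125/(1 + λ·3.81) = 60.6/10 = 6.06.
Rearranging, λ(125 − 6.06×3.81) = 6.06, so λ = 6.06/101.9 = 0.05946 per min.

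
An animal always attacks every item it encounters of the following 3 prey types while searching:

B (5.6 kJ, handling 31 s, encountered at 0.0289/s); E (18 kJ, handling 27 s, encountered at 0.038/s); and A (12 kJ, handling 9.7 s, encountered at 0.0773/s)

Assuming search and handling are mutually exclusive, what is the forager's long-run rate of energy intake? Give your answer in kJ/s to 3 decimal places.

0.483 kJ/s

R = Σλ_iE_i / (1 + Σλ_ih_i)
Numerator: 0.0289×5.6 + 0.038×18 + 0.0773×12 = 1.773
Denominator: 1 + 0.0289×31 + 0.038×27 + 0.0773×9.7 = 3.672
R = 1.773/3.672 = 0.483 kJ/s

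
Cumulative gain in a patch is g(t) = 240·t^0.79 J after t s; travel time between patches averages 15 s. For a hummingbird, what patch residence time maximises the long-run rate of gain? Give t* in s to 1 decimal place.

By the marginal value theorem, leave when the instantaneous gain rate g'(t) equals the habitat-wide average g(t)/(T + t).
g'(t) = 0.79·240·t^-0.21. Setting 0.79·240·t^-0.21 = 240·t^0.79/(15+t) gives 0.79(15+t) = t, so 0.21·t = 0.79×15.
t* = 0.79×15/0.21 = 56.43 s.

56.4 s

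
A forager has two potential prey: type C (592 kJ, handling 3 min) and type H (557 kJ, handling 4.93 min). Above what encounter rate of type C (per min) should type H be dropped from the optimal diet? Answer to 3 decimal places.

0.446 per min

At the threshold, the rate on type C alone equals the profitability of type H: λ·592/(1 + λ·3) = 557/4.93 = 113.
Rearranging, λ(592 − 113×3) = 113, so λ = 113/253.1 = 0.4465 per min.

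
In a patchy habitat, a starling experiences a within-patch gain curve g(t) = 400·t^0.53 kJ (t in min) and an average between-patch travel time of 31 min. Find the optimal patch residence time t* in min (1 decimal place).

35.0 min

Optimal t* satisfies g'(t*) = g(t*)/(T + t*).
g'(t) = 0.53·400·t^-0.47. Setting 0.53·400·t^-0.47 = 400·t^0.53/(31+t) gives 0.53(31+t) = t, so 0.47·t = 0.53×31.
t* = 0.53×31/0.47 = 34.96 min.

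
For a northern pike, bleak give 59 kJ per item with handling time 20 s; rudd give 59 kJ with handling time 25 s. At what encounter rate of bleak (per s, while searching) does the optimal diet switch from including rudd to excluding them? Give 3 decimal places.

0.200 per s

The zero-one rule: include rudd iff E₂/h₂ > λE₁/(1+λh₁). Equality gives the switch point.
λE₁h₂ = E₂ + λE₂h₁ ⇒ λ = E₂/(E₁h₂ − E₂h₁) = 59/(1475 − 1180) = 0.2 per s.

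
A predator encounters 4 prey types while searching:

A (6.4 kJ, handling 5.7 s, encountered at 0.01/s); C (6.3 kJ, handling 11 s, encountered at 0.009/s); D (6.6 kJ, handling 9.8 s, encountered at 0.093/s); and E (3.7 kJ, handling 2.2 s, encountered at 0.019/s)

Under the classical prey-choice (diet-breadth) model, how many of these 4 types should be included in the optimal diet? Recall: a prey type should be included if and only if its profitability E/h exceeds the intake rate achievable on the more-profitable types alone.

4

Rank by E/h (kJ/s): E 1.68, A 1.12, D 0.673, C 0.573. Include each in turn until the next type's E/h falls below the running intake rate.
Rate on top 1: 0.06748. A: 1.12 > 0.06748 → include.
Rate on top 2: 0.1222. D: 0.673 > 0.1222 → include.
Rate on top 3: 0.3722. C: 0.573 > 0.3722 → include.
Optimal diet: E, A, D, C — 4 of 4 types.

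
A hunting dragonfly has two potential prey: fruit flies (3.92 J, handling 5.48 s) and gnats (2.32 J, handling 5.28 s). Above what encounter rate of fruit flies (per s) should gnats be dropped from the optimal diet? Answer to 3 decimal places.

0.291 per s

The zero-one rule: include gnats iff E₂/h₂ > λE₁/(1+λh₁). Equality gives the switch point.
λE₁h₂ = E₂ + λE₂h₁ ⇒ λ = E₂/(E₁h₂ − E₂h₁) = 2.32/(20.7 − 12.71) = 0.2906 per s.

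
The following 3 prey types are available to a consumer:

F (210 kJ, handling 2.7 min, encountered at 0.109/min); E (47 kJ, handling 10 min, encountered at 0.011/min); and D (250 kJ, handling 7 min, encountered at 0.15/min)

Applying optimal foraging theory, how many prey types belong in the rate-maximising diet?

2

Profitabilities (E/h, kJ/min): F 77.8, D 35.7, E 4.7. Add prey in this order while the next type's profitability exceeds the intake rate on those already taken.
Rate on top 1: 17.69. D: 35.7 > 17.69 → include.
Rate on top 2: 25.76. E: 4.7 < 25.76 → exclude; stop.
Optimal diet: F, D — 2 of 3 types.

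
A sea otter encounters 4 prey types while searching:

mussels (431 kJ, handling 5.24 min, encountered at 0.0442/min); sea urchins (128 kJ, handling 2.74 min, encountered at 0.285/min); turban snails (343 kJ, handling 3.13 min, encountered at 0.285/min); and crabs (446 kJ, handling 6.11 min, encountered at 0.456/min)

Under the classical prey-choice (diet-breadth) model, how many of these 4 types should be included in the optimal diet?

3

Profitabilities (E/h, kJ/min): turban snails 110, mussels 82.3, crabs 73, sea urchins 46.7. Add prey in this order while the next type's profitability exceeds the intake rate on those already taken.
Rate on top 1: 51.67. mussels: 82.3 > 51.67 → include.
Rate on top 2: 55. crabs: 73 > 55 → include.
Rate on top 3: 65.21. sea urchins: 46.7 < 65.21 → exclude; stop.
Optimal diet: turban snails, mussels, crabs — 3 of 4 types.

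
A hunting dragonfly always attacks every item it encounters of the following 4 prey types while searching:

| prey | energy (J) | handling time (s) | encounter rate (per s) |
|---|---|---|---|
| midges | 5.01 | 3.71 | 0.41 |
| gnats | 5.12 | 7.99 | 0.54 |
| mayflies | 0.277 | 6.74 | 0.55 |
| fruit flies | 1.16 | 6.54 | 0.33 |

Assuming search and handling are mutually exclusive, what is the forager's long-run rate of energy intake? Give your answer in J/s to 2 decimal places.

0.42 J/s

R = (0.41×5.01 + 0.54×5.12 + 0.55×0.277 + 0.33×1.16) / (1 + 0.41×3.71 + 0.54×7.99 + 0.55×6.74 + 0.33×6.54) = 5.354/12.7 = 0.4215 J/s.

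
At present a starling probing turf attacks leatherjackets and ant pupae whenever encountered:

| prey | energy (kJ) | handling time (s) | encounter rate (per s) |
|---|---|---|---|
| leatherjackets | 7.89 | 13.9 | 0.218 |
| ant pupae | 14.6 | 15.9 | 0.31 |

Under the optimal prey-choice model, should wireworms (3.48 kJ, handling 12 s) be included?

On leatherjackets and ant pupae alone, R = ΣλE/(1+Σλh) = 6.246/8.959 = 0.6972 kJ/s.
wireworms: E/h = 3.48/12 = 0.29 kJ/s.
Since 0.29 < R, time spent handling wireworms is better spent searching.

No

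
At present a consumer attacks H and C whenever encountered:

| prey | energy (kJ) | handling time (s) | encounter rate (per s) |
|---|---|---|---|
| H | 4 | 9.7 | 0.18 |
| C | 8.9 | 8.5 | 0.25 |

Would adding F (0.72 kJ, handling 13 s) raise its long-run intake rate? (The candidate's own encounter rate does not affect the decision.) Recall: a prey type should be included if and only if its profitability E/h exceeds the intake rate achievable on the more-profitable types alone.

On H and C alone, R = ΣλE/(1+Σλh) = 2.945/4.871 = 0.6046 kJ/s.
F: E/h = 0.72/13 = 0.05538 kJ/s.
0.05538 < 0.6046, so adding F would lower the average — exclude it.

No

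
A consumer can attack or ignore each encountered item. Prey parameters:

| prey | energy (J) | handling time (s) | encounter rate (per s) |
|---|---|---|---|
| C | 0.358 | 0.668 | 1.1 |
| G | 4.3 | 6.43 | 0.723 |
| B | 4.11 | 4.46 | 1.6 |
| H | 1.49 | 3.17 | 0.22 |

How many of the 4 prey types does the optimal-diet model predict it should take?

E/h in descending order: B 0.922, G 0.669, C 0.536, H 0.47 J/s. The optimal diet is the largest prefix of this list for which every included type satisfies E_i/h_i > R on the types above it.
Rate on top 1: 0.8083. G: 0.669 < 0.8083 → exclude; stop.
Optimal diet: B — 1 of 4 types.

1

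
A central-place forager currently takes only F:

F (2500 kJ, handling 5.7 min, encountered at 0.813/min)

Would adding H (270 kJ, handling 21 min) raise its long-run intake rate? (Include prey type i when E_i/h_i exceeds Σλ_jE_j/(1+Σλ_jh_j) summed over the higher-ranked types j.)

Current rate: (0.813×2500)/(1 + 0.813×5.7) = 360.7 kJ/min.
H: E/h = 270/21 = 12.86 kJ/min.
12.86 < 360.7, so adding H would lower the average — exclude it.

No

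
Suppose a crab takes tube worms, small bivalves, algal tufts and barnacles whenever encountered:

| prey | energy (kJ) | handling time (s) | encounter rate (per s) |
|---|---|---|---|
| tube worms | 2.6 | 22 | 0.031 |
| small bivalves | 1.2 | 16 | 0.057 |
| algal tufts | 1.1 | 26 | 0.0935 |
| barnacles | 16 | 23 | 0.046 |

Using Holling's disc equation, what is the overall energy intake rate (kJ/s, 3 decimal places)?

0.162 kJ/s

R = Σλ_iE_i / (1 + Σλ_ih_i)
Numerator: 0.031×2.6 + 0.057×1.2 + 0.0935×1.1 + 0.046×16 = 0.9879
Denominator: 1 + 0.031×22 + 0.057×16 + 0.0935×26 + 0.046×23 = 6.083
R = 0.9879/6.083 = 0.1624 kJ/s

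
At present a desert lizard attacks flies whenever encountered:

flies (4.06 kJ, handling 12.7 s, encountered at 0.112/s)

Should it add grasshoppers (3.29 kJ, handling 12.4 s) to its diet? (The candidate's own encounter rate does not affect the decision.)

Intake rate on the current diet: R = (0.112×4.06) / (1 + 0.112×12.7) = 0.4547/2.422 = 0.1877 kJ/s.
Profitability of grasshoppers: 3.29/12.4 = 0.2653 kJ/s.
Since 0.2653 > R, including grasshoppers increases the long-run rate.

Yes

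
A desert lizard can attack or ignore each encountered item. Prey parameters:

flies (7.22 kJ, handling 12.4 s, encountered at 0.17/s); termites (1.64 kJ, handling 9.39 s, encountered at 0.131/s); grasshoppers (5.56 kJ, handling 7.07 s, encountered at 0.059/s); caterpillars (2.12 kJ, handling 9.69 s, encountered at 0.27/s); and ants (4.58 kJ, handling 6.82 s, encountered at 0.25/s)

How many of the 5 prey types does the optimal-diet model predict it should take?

Rank by E/h (kJ/s): grasshoppers 0.786, ants 0.672, flies 0.582, caterpillars 0.219, termites 0.175. Include each in turn until the next type's E/h falls below the running intake rate.
Rate on top 1: 0.2315. ants: 0.672 > 0.2315 → include.
Rate on top 2: 0.4718. flies: 0.582 > 0.4718 → include.
Rate on top 3: 0.5163. caterpillars: 0.219 < 0.5163 → exclude; stop.
Optimal diet: grasshoppers, ants, flies — 3 of 5 types.

3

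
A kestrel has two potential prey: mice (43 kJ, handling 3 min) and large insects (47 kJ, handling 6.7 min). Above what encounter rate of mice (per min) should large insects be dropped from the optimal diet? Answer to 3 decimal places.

0.320 per min

The zero-one rule: include large insects iff E₂/h₂ > λE₁/(1+λh₁). Equality gives the switch point.
λE₁h₂ = E₂ + λE₂h₁ ⇒ λ = E₂/(E₁h₂ − E₂h₁) = 47/(288.1 − 141) = 0.3195 per min.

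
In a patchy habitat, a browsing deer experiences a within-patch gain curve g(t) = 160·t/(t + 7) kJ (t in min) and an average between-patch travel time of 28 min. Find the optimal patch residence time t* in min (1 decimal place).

14.0 min

Optimal t* satisfies g'(t*) = g(t*)/(T + t*).
g'(t) = 160·7/(t + 7)². Setting 160·7/(t+7)² = 160t/[(t+7)(28+t)] gives 7(28+t) = t(t+7), so t² = 7×28 = 196.
t* = √196 = 14 min.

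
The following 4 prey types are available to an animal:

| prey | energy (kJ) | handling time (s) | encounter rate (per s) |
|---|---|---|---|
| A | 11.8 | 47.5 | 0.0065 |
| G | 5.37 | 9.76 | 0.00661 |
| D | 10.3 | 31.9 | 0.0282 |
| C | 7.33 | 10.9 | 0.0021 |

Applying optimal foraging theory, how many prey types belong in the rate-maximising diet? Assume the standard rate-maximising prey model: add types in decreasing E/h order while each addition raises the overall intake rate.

4

Profitabilities (E/h, kJ/s): C 0.672, G 0.55, D 0.323, A 0.248. Add prey in this order while the next type's profitability exceeds the intake rate on those already taken.
Rate on top 1: 0.01505. G: 0.55 > 0.01505 → include.
Rate on top 2: 0.0468. D: 0.323 > 0.0468 → include.
Rate on top 3: 0.1718. A: 0.248 > 0.1718 → include.
Optimal diet: C, G, D, A — 4 of 4 types.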